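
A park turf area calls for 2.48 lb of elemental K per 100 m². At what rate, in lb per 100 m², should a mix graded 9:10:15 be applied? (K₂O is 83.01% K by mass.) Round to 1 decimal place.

As K₂O: 2.48 / 0.8301 = 2.98759 lb per 100 m².
Product per 100 m² = 2.98759 / 15% = 19.9173 lb.

19.9 lb of product per hundred sq m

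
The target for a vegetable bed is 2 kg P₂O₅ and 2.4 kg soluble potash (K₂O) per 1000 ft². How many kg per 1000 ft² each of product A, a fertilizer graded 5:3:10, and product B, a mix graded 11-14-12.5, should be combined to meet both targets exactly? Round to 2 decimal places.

8.39 kg product A, 12.49 kg product B

Per-1000 ft² balance (a = product A, b = product B):
P₂O₅: 0.03·a + 0.14·b = 2
K₂O: 0.1·a + 0.125·b = 2.4
Eliminate a: (row1) − 0.03/0.1·(row2) → 0.1025·b = 1.28, so b = 12.4878.
Back-substitute: a = (2 − 0.14·12.4878) / 0.03 = 8.39024.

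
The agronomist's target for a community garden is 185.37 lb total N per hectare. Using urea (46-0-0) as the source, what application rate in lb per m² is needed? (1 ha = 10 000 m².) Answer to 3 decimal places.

Product per hectare = 185.37 / 46% = 402.978 lb.
Convert to per m²: 402.978 × 0.0001 = 0.0402978 lb.

0.040 lb of product per sq m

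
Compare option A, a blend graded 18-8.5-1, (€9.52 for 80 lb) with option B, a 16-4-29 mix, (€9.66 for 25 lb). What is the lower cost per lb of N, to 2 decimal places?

€0.66 per lb N (option A)

option A: N per bag = 80 × 18% = 14.4 lb; cost = 9.52 / 14.4 = €0.6611/lb N.
option B: N per bag = 25 × 16% = 4 lb; cost = 9.66 / 4 = €2.4150/lb N.
option A is cheaper.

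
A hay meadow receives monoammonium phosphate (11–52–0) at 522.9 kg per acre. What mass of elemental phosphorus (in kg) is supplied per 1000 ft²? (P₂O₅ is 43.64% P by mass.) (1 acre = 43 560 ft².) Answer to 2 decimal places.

2.72 kg P per thousand sq ft

P₂O₅ per acre = 522.9 × 52% = 271.908 kg.
Elemental P = 271.908 × 0.4364 = 118.661 kg per acre.
Convert to per 1000 ft²: 118.661 × 0.0229568 = 2.72407 kg.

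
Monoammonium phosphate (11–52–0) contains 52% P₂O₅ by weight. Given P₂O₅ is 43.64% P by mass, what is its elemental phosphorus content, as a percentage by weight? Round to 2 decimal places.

22.69% P

%P = 52 × 0.4364 = 22.6928%.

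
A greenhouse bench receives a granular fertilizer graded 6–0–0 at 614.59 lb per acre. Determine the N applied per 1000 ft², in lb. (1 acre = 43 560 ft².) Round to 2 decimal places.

0.85 lb N per thousand sq ft

nitrogen per acre = 614.59 × 6% = 36.8754 lb.
Convert to per 1000 ft²: 36.8754 × 0.0229568 = 0.846543 lb.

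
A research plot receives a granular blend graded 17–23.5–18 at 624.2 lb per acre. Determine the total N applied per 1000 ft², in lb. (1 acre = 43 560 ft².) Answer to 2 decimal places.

nitrogen per acre = 624.2 × 17% = 106.114 lb.
Convert to per 1000 ft²: 106.114 × 0.0229568 = 2.43604 lb.

2.44 lb N per thousand sq ft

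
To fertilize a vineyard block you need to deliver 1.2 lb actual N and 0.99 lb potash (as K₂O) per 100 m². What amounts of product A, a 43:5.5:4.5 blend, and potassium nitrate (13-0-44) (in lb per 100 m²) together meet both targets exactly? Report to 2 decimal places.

With a, b = lb per 100 m² of product A and potassium nitrate:
N: 0.43·a + 0.13·b = 1.2
K₂O: 0.045·a + 0.44·b = 0.99
Solving simultaneously: a = 2.1778, b = 2.02727.

2.18 lb product A, 2.03 lb potassium nitrate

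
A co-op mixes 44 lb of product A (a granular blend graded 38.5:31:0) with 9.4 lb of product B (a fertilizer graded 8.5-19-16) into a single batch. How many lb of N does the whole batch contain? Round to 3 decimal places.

N mass = 38.5%×44 + 8.5%×9.4 = 17.739 lb.

17.739 lb N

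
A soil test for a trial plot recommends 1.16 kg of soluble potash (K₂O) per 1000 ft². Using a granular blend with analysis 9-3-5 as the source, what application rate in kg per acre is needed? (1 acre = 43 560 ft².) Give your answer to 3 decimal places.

Product per 1000 ft² = 1.16 / 5% = 23.2 kg.
Convert to per acre: 23.2 × 43.56 = 1010.592 kg.

1010.592 kg of product per acre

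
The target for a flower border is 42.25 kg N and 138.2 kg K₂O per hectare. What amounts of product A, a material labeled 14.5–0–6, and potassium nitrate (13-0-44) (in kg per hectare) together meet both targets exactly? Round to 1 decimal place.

11.1 kg product A, 312.6 kg potassium nitrate

With a, b = kg per hectare of product A and potassium nitrate:
N: 0.145·a + 0.13·b = 42.25
K₂O: 0.06·a + 0.44·b = 138.2
From row1: a = (42.25 − 0.13·b) / 0.145.
Into row2: 0.06·(42.25 − 0.13·b)/0.145 + 0.44·b = 138.2 → b = 312.571, a = 11.1429.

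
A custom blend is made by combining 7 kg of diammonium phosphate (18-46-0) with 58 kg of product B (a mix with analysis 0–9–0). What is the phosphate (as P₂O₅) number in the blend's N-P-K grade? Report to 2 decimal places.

Total mass = 7 + 58 = 65 kg.
P₂O₅ mass = 46%×7 + 9%×58 = 8.44 kg.
% P₂O₅ = 8.44 / 65 = 12.9846%.

12.98% P₂O₅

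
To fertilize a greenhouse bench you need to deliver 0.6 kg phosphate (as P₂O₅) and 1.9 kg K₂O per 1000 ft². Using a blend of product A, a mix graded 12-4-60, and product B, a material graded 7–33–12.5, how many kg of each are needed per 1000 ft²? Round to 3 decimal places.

Per-1000 ft² balance (a = product A, b = product B):
P₂O₅: 0.04·a + 0.33·b = 0.6
K₂O: 0.6·a + 0.125·b = 1.9
Eliminate b: (row1) − 0.33/0.125·(row2) → -1.544·a = -4.416, so a = 2.8601.
Then b = (1.9 − 0.6·2.8601) / 0.125 = 1.4715.

2.860 kg product A, 1.472 kg product B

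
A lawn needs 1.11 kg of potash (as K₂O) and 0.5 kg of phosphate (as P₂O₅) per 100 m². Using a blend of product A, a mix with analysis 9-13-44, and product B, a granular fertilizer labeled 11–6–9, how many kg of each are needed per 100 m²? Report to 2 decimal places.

With a, b = kg per 100 m² of product A and product B:
K₂O: 0.44·a + 0.09·b = 1.11
P₂O₅: 0.13·a + 0.06·b = 0.5
Eliminate a: (row1) − 0.44/0.13·(row2) → -0.113077·b = -0.582308, so b = 5.14966.
Back-substitute: a = (1.11 − 0.09·5.14966) / 0.44 = 1.46939.

1.47 kg product A, 5.15 kg product B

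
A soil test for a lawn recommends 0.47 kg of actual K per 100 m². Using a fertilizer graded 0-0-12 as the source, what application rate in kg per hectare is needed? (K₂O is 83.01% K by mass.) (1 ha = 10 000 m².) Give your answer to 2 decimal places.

As K₂O: 0.47 / 0.8301 = 0.566197 kg per 100 m².
Product per 100 m² = 0.566197 / 12% = 4.71831 kg.
Convert to per hectare: 4.71831 × 100 = 471.831 kg.

471.83 kg of product per hectare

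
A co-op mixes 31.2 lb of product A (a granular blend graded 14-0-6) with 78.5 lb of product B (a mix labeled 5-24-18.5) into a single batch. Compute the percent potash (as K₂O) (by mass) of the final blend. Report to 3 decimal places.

Total mass = 31.2 + 78.5 = 109.7 lb.
K₂O mass = 6%×31.2 + 18.5%×78.5 = 16.3945 lb.
% K₂O = 16.3945 / 109.7 = 14.9448%.

14.945% K₂O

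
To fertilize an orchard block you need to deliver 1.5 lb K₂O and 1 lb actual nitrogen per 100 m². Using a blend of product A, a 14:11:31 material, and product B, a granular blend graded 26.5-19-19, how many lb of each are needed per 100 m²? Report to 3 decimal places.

Let a = lb of product A, b = lb of product B (per 100 m²).
K₂O: 0.31·a + 0.19·b = 1.5
N: 0.14·a + 0.265·b = 1
Solving simultaneously: a = 3.73537, b = 1.80018.

3.735 lb product A, 1.800 lb product B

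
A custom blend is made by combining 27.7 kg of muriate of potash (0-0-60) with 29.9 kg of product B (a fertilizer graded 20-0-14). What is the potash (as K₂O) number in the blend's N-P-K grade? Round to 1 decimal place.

Total mass = 27.7 + 29.9 = 57.6 kg.
K₂O mass = 60%×27.7 + 14%×29.9 = 20.806 kg.
% K₂O = 20.806 / 57.6 = 36.1215%.

36.1% K₂O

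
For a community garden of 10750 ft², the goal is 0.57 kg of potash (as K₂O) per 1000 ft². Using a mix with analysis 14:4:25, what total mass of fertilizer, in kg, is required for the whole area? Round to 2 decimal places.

24.51 kg

Product per 1000 ft² = 0.57 / 25% = 2.28 kg.
Total product = 2.28 × 10750 / 1000 = 24.51 kg.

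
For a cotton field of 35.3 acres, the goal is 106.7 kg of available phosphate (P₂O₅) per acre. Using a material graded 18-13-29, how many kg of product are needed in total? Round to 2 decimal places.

Product per acre = 106.7 / 13% = 820.769 kg.
Total product = 820.769 × 35.3 = 28973.154 kg.

28973.15 kg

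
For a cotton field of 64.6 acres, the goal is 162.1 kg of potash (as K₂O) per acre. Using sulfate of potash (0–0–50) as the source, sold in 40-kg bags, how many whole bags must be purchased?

524 bags

Product per acre = 162.1 / 50% = 324.2 kg.
Total product = 324.2 × 64.6 = 20943.3 kg.
Bags = ⌈20943.3 / 40⌉ = 524.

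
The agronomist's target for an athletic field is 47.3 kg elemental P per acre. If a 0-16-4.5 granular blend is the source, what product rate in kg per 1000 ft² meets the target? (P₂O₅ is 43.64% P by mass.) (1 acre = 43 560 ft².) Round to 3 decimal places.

15.551 kg of product per thousand sq ft

As P₂O₅: 47.3 / 0.4364 = 108.387 kg per acre.
Product per acre = 108.387 / 16% = 677.418 kg.
Convert to per 1000 ft²: 677.418 × 0.0229568 = 15.5514 kg.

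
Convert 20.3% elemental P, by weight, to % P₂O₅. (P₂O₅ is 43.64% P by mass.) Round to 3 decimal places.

%P₂O₅ = 20.3 / 0.4364 = 46.51696%.

46.517% P₂O₅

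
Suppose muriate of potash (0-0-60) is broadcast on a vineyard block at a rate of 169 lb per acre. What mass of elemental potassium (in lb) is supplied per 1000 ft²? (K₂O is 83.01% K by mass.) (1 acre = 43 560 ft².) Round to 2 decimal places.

K₂O per acre = 169 × 60% = 101.4 lb.
Elemental K = 101.4 × 0.8301 = 84.1721 lb per acre.
Convert to per 1000 ft²: 84.1721 × 0.0229568 = 1.93233 lb.

1.93 lb K per thousand sq ft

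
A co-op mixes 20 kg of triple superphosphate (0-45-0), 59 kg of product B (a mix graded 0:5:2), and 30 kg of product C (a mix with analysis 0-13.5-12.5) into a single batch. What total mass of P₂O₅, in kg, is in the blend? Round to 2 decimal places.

P₂O₅ mass = 45%×20 + 5%×59 + 13.5%×30 = 16 kg.

16.00 kg P₂O₅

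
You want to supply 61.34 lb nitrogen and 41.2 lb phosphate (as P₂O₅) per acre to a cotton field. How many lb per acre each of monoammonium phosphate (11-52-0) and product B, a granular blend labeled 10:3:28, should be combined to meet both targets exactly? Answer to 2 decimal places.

Let a = lb of monoammonium phosphate, b = lb of product B (per acre).
N: 0.11·a + 0.1·b = 61.34
P₂O₅: 0.52·a + 0.03·b = 41.2
Eliminate b: (row1) − 0.1/0.03·(row2) → -1.62333·a = -75.9933, so a = 46.8131.
Then b = (41.2 − 0.52·46.8131) / 0.03 = 561.906.

46.81 lb monoammonium phosphate, 561.91 lb product B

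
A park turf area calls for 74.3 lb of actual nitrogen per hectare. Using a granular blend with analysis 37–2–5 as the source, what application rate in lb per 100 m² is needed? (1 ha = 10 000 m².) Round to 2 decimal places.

Product per hectare = 74.3 / 37% = 200.811 lb.
Convert to per 100 m²: 200.811 × 0.01 = 2.00811 lb.

2.01 lb of product per hundred sq m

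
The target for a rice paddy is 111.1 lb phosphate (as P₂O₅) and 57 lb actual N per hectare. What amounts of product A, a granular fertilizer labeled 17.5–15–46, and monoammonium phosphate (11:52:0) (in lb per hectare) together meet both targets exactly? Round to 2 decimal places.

233.81 lb product A, 146.21 lb monoammonium phosphate

Let a = lb of product A, b = lb of monoammonium phosphate (per hectare).
P₂O₅: 0.15·a + 0.52·b = 111.1
N: 0.175·a + 0.11·b = 57
From row1: a = (111.1 − 0.52·b) / 0.15.
Into row2: 0.175·(111.1 − 0.52·b)/0.15 + 0.11·b = 57 → b = 146.208, a = 233.812.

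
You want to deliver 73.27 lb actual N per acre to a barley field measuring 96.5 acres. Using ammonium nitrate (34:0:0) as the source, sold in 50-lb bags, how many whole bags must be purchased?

Product per acre = 73.27 / 34% = 215.5 lb.
Total product = 215.5 × 96.5 = 20795.7 lb.
Bags = ⌈20795.7 / 50⌉ = 416.

416 bags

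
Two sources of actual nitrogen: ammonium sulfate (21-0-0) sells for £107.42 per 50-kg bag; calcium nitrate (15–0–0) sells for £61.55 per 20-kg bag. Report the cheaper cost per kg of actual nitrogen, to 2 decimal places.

ammonium sulfate: N per bag = 50 × 21% = 10.5 kg; cost = 107.42 / 10.5 = £10.2305/kg N.
calcium nitrate: N per bag = 20 × 15% = 3 kg; cost = 61.55 / 3 = £20.5167/kg N.
ammonium sulfate is cheaper.

£10.23 per kg N (ammonium sulfate)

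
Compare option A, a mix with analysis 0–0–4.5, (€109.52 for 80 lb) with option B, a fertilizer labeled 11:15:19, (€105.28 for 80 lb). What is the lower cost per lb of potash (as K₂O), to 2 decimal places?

€6.93 per lb K₂O (option B)

option A: K₂O per bag = 80 × 4.5% = 3.6 lb; cost = 109.52 / 3.6 = €30.4222/lb K₂O.
option B: K₂O per bag = 80 × 19% = 15.2 lb; cost = 105.28 / 15.2 = €6.9263/lb K₂O.
option B is cheaper.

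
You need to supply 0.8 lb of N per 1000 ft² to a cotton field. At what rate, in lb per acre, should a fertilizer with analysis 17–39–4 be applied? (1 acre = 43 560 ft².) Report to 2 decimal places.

204.99 lb of product per acre

Product per 1000 ft² = 0.8 / 17% = 4.70588 lb.
Convert to per acre: 4.70588 × 43.56 = 204.988 lb.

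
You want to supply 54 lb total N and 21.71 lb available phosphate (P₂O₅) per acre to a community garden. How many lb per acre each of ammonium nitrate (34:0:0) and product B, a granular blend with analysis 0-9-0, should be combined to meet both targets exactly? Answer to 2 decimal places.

158.82 lb ammonium nitrate, 241.22 lb product B

With a, b = lb per acre of ammonium nitrate and product B:
N: 0.34·a + 0·b = 54
P₂O₅: 0·a + 0.09·b = 21.71
Solving simultaneously: a = 158.824, b = 241.222.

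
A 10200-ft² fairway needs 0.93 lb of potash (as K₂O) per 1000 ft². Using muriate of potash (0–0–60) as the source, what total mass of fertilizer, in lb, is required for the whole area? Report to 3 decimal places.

15.810 lb

Product per 1000 ft² = 0.93 / 60% = 1.55 lb.
Total product = 1.55 × 10200 / 1000 = 15.81 lb.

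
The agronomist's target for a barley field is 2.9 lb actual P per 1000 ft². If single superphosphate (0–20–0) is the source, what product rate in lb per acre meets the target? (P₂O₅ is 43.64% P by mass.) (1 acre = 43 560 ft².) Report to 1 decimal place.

1447.3 lb of product per acre

As P₂O₅: 2.9 / 0.4364 = 6.64528 lb per 1000 ft².
Product per 1000 ft² = 6.64528 / 20% = 33.2264 lb.
Convert to per acre: 33.2264 × 43.56 = 1447.34 lb.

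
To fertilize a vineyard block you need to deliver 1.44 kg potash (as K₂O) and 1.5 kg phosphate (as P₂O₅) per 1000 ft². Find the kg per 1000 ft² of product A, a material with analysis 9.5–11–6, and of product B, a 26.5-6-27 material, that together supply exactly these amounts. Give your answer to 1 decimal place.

12.2 kg product A, 2.6 kg product B

Let a = kg of product A, b = kg of product B (per 1000 ft²).
K₂O: 0.06·a + 0.27·b = 1.44
P₂O₅: 0.11·a + 0.06·b = 1.5
From row1: a = (1.44 − 0.27·b) / 0.06.
Into row2: 0.11·(1.44 − 0.27·b)/0.06 + 0.06·b = 1.5 → b = 2.62069, a = 12.2069.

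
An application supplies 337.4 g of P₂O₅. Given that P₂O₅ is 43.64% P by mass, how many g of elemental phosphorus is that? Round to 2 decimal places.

P = 337.4 × 0.4364 = 147.241 g.

147.24 g P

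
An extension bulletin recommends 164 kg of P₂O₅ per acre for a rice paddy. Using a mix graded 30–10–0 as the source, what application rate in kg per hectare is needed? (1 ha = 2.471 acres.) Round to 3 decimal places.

4052.440 kg of product per hectare

Product per acre = 164 / 10% = 1640 kg.
Convert to per hectare: 1640 × 2.471 = 4052.44 kg.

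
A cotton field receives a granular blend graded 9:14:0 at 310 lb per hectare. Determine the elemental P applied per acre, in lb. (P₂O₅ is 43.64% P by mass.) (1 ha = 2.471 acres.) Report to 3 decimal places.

P₂O₅ per hectare = 310 × 14% = 43.4 lb.
Elemental P = 43.4 × 0.4364 = 18.9398 lb per hectare.
Convert to per acre: 18.9398 × 0.404694 = 7.66482 lb.

7.665 lb P per acre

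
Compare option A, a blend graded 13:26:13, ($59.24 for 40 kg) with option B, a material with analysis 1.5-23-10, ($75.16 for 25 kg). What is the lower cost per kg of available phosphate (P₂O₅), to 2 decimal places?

$5.70 per kg P₂O₅ (option A)

option A: P₂O₅ per bag = 40 × 26% = 10.4 kg; cost = 59.24 / 10.4 = $5.6962/kg P₂O₅.
option B: P₂O₅ per bag = 25 × 23% = 5.75 kg; cost = 75.16 / 5.75 = $13.0713/kg P₂O₅.
option A is cheaper.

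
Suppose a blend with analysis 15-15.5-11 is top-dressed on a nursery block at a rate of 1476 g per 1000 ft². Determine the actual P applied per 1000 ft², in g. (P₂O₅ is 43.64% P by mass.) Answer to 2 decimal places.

99.84 g P per thousand sq ft

P₂O₅ per 1000 ft² = 1476 × 15.5% = 228.78 g.
Elemental P = 228.78 × 0.4364 = 99.8396 g per 1000 ft².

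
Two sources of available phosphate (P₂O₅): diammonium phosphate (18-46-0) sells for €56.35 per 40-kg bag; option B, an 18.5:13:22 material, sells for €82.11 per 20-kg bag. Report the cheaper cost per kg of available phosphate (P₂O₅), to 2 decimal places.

diammonium phosphate: P₂O₅ per bag = 40 × 46% = 18.4 kg; cost = 56.35 / 18.4 = €3.0625/kg P₂O₅.
option B: P₂O₅ per bag = 20 × 13% = 2.6 kg; cost = 82.11 / 2.6 = €31.5808/kg P₂O₅.
diammonium phosphate is cheaper.

€3.06 per kg P₂O₅ (diammonium phosphate)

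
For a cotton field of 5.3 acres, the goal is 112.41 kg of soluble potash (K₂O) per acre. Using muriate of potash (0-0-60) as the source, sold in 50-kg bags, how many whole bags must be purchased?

20 bags

Product per acre = 112.41 / 60% = 187.35 kg.
Total product = 187.35 × 5.3 = 992.955 kg.
Bags = ⌈992.955 / 50⌉ = 20.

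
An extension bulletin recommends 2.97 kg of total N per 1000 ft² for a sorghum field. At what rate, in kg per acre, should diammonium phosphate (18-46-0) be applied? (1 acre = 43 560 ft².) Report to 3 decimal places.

Product per 1000 ft² = 2.97 / 18% = 16.5 kg.
Convert to per acre: 16.5 × 43.56 = 718.74 kg.

718.740 kg of product per acre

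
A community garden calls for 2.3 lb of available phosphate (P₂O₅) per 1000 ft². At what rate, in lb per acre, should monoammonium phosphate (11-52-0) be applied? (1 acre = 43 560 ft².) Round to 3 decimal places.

192.669 lb of product per acre

Product per 1000 ft² = 2.3 / 52% = 4.42308 lb.
Convert to per acre: 4.42308 × 43.56 = 192.6692 lb.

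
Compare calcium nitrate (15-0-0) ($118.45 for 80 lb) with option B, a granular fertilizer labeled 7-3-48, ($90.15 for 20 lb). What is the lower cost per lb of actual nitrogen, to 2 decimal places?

$9.87 per lb N (calcium nitrate)

calcium nitrate: N per bag = 80 × 15% = 12 lb; cost = 118.45 / 12 = $9.8708/lb N.
option B: N per bag = 20 × 7% = 1.4 lb; cost = 90.15 / 1.4 = $64.3929/lb N.
calcium nitrate is cheaper.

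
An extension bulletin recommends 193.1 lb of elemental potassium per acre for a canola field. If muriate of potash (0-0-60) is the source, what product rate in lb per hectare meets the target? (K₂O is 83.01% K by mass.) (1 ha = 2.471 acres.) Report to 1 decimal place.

As K₂O: 193.1 / 0.8301 = 232.623 lb per acre.
Product per acre = 232.623 / 60% = 387.704 lb.
Convert to per hectare: 387.704 × 2.471 = 958.017 lb.

958.0 lb of product per hectare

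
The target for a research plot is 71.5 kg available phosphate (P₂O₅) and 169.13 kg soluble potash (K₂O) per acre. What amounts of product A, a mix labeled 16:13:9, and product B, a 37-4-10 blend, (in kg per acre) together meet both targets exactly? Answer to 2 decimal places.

Per-acre balance (a = product A, b = product B):
P₂O₅: 0.13·a + 0.04·b = 71.5
K₂O: 0.09·a + 0.1·b = 169.13
Solving simultaneously: a = 40.9362, b = 1654.457.

40.94 kg product A, 1654.46 kg product B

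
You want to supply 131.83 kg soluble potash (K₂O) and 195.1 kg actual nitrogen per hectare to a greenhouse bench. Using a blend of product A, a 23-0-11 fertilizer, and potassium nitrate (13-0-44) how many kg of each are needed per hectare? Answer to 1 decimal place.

With a, b = kg per hectare of product A and potassium nitrate:
K₂O: 0.11·a + 0.44·b = 131.83
N: 0.23·a + 0.13·b = 195.1
Eliminate b: (row1) − 0.44/0.13·(row2) → -0.668462·a = -528.508, so a = 790.634.
Then b = (195.1 − 0.23·790.634) / 0.13 = 101.955.

790.6 kg product A, 102.0 kg potassium nitrate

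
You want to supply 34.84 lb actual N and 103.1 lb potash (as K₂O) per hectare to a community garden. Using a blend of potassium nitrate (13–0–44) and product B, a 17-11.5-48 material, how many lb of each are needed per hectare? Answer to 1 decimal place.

Let a = lb of potassium nitrate, b = lb of product B (per hectare).
N: 0.13·a + 0.17·b = 34.84
K₂O: 0.44·a + 0.48·b = 103.1
From row1: a = (34.84 − 0.17·b) / 0.13.
Into row2: 0.44·(34.84 − 0.17·b)/0.13 + 0.48·b = 103.1 → b = 155.371, a = 64.8226.

64.8 lb potassium nitrate, 155.4 lb product B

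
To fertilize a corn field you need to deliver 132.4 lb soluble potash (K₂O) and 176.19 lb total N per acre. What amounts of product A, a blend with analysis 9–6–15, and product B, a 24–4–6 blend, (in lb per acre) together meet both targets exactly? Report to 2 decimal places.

692.96 lb product A, 474.26 lb product B

With a, b = lb per acre of product A and product B:
K₂O: 0.15·a + 0.06·b = 132.4
N: 0.09·a + 0.24·b = 176.19
Solving simultaneously: a = 692.961, b = 474.2647.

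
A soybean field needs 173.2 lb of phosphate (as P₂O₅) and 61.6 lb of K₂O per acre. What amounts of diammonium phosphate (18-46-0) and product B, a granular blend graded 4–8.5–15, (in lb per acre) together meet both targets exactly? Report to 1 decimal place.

Let a = lb of diammonium phosphate, b = lb of product B (per acre).
P₂O₅: 0.46·a + 0.085·b = 173.2
K₂O: 0·a + 0.15·b = 61.6
Solving simultaneously: a = 300.638, b = 410.667.

300.6 lb diammonium phosphate, 410.7 lb product B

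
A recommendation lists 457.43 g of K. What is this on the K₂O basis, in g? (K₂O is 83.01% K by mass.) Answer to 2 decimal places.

K₂O = 457.43 / 0.8301 = 551.054 g.

551.05 g K₂O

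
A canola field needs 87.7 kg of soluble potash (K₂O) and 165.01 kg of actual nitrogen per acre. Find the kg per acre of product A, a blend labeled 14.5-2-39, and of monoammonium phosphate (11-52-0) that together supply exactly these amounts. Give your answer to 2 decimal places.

224.87 kg product A, 1203.67 kg monoammonium phosphate

With a, b = kg per acre of product A and monoammonium phosphate:
K₂O: 0.39·a + 0·b = 87.7
N: 0.145·a + 0.11·b = 165.01
Eliminate a: (row1) − 0.39/0.145·(row2) → -0.295862·b = -356.12, so b = 1203.669.
Back-substitute: a = (87.7 − 0·1203.669) / 0.39 = 224.872.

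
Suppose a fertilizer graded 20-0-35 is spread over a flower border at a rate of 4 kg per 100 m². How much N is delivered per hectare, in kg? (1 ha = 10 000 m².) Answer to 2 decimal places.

nitrogen per 100 m² = 4 × 20% = 0.8 kg.
Convert to per hectare: 0.8 × 100 = 80 kg.

80.00 kg N per hectare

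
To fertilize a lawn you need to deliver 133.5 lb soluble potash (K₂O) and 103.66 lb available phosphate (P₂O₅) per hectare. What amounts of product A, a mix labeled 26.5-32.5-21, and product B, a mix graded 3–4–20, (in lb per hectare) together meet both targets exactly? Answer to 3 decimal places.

Per-hectare balance (a = product A, b = product B):
K₂O: 0.21·a + 0.2·b = 133.5
P₂O₅: 0.325·a + 0.04·b = 103.66
Eliminate b: (row1) − 0.2/0.04·(row2) → -1.415·a = -384.8, so a = 271.94346.
Then b = (103.66 − 0.325·271.94346) / 0.04 = 381.9594.

271.943 lb product A, 381.959 lb product B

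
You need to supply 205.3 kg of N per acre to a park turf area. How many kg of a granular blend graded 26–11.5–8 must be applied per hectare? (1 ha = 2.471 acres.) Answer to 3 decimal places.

Product per acre = 205.3 / 26% = 789.615 kg.
Convert to per hectare: 789.615 × 2.471 = 1951.1396 kg.

1951.140 kg of product per hectare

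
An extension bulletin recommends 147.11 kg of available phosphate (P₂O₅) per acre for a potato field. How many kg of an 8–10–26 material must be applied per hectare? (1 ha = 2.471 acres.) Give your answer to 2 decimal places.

Product per acre = 147.11 / 10% = 1471.1 kg.
Convert to per hectare: 1471.1 × 2.471 = 3635.088 kg.

3635.09 kg of product per hectare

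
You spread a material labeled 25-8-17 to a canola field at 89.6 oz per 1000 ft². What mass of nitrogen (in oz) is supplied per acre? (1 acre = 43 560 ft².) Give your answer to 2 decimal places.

nitrogen per 1000 ft² = 89.6 × 25% = 22.4 oz.
Convert to per acre: 22.4 × 43.56 = 975.744 oz.

975.74 oz N per acre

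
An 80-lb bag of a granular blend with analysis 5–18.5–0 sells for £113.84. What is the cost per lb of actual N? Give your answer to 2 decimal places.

N in bag = 80 × 5% = 4 lb.
Cost per lb N = £113.84 / 4 = £28.4600.

£28.46 per lb N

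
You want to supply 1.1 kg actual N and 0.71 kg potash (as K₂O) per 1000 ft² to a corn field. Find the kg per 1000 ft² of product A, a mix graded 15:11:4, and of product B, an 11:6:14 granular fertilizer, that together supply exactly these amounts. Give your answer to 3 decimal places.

4.572 kg product A, 3.765 kg product B

Per-1000 ft² balance (a = product A, b = product B):
N: 0.15·a + 0.11·b = 1.1
K₂O: 0.04·a + 0.14·b = 0.71
Eliminate a: (row1) − 0.15/0.04·(row2) → -0.415·b = -1.5625, so b = 3.76506.
Back-substitute: a = (1.1 − 0.11·3.76506) / 0.15 = 4.57229.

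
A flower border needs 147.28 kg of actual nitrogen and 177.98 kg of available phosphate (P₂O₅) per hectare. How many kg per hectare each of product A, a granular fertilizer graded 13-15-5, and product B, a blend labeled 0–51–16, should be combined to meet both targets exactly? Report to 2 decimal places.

Per-hectare balance (a = product A, b = product B):
N: 0.13·a + 0·b = 147.28
P₂O₅: 0.15·a + 0.51·b = 177.98
Eliminate b: (row1) − 0/0.51·(row2) → 0.13·a = 147.28, so a = 1132.923.
Then b = (177.98 − 0.15·1132.923) / 0.51 = 15.7677.

1132.92 kg product A, 15.77 kg product B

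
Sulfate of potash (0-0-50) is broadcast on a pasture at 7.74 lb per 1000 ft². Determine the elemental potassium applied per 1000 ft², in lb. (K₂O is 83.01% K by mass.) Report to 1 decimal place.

K₂O per 1000 ft² = 7.74 × 50% = 3.87 lb.
Elemental K = 3.87 × 0.8301 = 3.21249 lb per 1000 ft².

3.2 lb K per thousand sq ft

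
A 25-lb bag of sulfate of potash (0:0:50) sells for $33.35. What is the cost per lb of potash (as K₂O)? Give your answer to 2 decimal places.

$2.67 per lb K₂O

K₂O in bag = 25 × 50% = 12.5 lb.
Cost per lb K₂O = $33.35 / 12.5 = $2.6680.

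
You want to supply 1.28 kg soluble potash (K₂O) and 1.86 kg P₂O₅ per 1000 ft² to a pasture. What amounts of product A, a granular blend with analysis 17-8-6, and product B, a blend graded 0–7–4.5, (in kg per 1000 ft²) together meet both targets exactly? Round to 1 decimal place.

9.8 kg product A, 15.3 kg product B

With a, b = kg per 1000 ft² of product A and product B:
K₂O: 0.06·a + 0.045·b = 1.28
P₂O₅: 0.08·a + 0.07·b = 1.86
Eliminate a: (row1) − 0.06/0.08·(row2) → -0.0075·b = -0.115, so b = 15.3333.
Back-substitute: a = (1.28 − 0.045·15.3333) / 0.06 = 9.83333.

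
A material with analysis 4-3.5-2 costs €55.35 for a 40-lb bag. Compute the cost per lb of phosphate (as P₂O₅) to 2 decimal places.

€39.54 per lb P₂O₅

P₂O₅ in bag = 40 × 3.5% = 1.4 lb.
Cost per lb P₂O₅ = €55.35 / 1.4 = €39.5357.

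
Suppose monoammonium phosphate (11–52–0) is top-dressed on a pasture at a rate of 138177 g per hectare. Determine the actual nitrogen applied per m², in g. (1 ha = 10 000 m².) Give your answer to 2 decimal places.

nitrogen per hectare = 138177 × 11% = 15199.5 g.
Convert to per m²: 15199.5 × 0.0001 = 1.51995 g.

1.52 g N per sq m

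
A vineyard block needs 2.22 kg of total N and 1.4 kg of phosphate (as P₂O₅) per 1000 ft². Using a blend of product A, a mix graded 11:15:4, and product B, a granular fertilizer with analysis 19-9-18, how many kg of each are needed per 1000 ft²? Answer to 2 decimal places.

Let a = kg of product A, b = kg of product B (per 1000 ft²).
N: 0.11·a + 0.19·b = 2.22
P₂O₅: 0.15·a + 0.09·b = 1.4
Eliminate a: (row1) − 0.11/0.15·(row2) → 0.124·b = 1.19333, so b = 9.62366.
Back-substitute: a = (2.22 − 0.19·9.62366) / 0.11 = 3.55914.

3.56 kg product A, 9.62 kg product B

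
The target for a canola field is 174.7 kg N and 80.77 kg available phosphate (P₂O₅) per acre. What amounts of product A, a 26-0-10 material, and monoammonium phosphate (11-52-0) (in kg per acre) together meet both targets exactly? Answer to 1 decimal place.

With a, b = kg per acre of product A and monoammonium phosphate:
N: 0.26·a + 0.11·b = 174.7
P₂O₅: 0·a + 0.52·b = 80.77
Solving simultaneously: a = 606.208, b = 155.327.

606.2 kg product A, 155.3 kg monoammonium phosphate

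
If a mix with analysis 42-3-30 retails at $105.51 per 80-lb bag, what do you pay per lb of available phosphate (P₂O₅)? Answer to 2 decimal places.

P₂O₅ in bag = 80 × 3% = 2.4 lb.
Cost per lb P₂O₅ = $105.51 / 2.4 = $43.9625.

$43.96 per lb P₂O₅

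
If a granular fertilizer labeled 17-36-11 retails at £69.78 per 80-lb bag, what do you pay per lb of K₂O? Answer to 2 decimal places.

K₂O in bag = 80 × 11% = 8.8 lb.
Cost per lb K₂O = £69.78 / 8.8 = £7.9295.

£7.93 per lb K₂O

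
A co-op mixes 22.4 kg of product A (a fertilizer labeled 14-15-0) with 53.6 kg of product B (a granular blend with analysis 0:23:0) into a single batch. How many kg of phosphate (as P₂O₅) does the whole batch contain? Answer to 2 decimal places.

15.69 kg P₂O₅

P₂O₅ mass = 15%×22.4 + 23%×53.6 = 15.688 kg.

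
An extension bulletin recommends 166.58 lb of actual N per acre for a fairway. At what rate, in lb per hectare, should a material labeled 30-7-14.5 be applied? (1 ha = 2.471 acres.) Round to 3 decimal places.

1372.064 lb of product per hectare

Product per acre = 166.58 / 30% = 555.267 lb.
Convert to per hectare: 555.267 × 2.471 = 1372.0639 lb.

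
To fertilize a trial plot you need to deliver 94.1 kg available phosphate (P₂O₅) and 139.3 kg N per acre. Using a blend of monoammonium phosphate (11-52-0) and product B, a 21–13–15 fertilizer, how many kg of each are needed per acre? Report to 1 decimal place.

Per-acre balance (a = monoammonium phosphate, b = product B):
P₂O₅: 0.52·a + 0.13·b = 94.1
N: 0.11·a + 0.21·b = 139.3
Eliminate a: (row1) − 0.52/0.11·(row2) → -0.862727·b = -564.409, so b = 654.215.
Back-substitute: a = (94.1 − 0.13·654.215) / 0.52 = 17.4078.

17.4 kg monoammonium phosphate, 654.2 kg product B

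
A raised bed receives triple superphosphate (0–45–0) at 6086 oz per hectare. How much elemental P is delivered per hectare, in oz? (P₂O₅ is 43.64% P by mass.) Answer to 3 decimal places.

P₂O₅ per hectare = 6086 × 45% = 2738.7 oz.
Elemental P = 2738.7 × 0.4364 = 1195.1687 oz per hectare.

1195.169 oz P per hectare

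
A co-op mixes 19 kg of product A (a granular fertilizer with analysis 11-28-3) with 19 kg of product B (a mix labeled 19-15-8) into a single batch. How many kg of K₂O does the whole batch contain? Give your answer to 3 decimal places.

2.090 kg K₂O

K₂O mass = 3%×19 + 8%×19 = 2.09 kg.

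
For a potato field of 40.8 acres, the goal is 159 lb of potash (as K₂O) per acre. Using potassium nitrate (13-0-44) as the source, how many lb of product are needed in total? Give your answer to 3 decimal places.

Product per acre = 159 / 44% = 361.364 lb.
Total product = 361.364 × 40.8 = 14743.6364 lb.

14743.636 lb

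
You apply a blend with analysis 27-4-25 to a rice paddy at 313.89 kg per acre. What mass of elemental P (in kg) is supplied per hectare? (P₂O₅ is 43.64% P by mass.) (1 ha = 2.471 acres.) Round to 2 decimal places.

13.54 kg P per hectare

P₂O₅ per acre = 313.89 × 4% = 12.5556 kg.
Elemental P = 12.5556 × 0.4364 = 5.47926 kg per acre.
Convert to per hectare: 5.47926 × 2.471 = 13.5393 kg.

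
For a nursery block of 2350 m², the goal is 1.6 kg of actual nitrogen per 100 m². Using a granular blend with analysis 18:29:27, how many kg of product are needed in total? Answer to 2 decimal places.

208.89 kg

Product per 100 m² = 1.6 / 18% = 8.88889 kg.
Total product = 8.88889 × 2350 / 100 = 208.889 kg.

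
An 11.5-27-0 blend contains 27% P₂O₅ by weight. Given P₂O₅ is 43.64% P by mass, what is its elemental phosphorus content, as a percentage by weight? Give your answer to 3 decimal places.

%P = 27 × 0.4364 = 11.7828%.

11.783% P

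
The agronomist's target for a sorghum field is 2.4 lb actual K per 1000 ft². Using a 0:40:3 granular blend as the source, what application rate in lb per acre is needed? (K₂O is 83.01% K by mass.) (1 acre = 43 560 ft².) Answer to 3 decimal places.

4198.048 lb of product per acre

As K₂O: 2.4 / 0.8301 = 2.89122 lb per 1000 ft².
Product per 1000 ft² = 2.89122 / 3% = 96.3739 lb.
Convert to per acre: 96.3739 × 43.56 = 4198.0484 lb.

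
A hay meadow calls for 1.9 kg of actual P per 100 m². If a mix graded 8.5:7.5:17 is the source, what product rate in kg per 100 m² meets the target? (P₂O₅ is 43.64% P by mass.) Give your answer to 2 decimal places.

58.05 kg of product per hundred sq m

As P₂O₅: 1.9 / 0.4364 = 4.3538 kg per 100 m².
Product per 100 m² = 4.3538 / 7.5% = 58.0507 kg.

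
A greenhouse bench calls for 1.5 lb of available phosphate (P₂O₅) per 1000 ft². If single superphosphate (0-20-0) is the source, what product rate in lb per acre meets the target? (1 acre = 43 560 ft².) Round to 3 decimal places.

326.700 lb of product per acre

Product per 1000 ft² = 1.5 / 20% = 7.5 lb.
Convert to per acre: 7.5 × 43.56 = 326.7 lb.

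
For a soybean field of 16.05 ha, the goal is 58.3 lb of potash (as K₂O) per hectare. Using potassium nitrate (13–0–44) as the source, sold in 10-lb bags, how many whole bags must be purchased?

213 bags

Product per hectare = 58.3 / 44% = 132.5 lb.
Total product = 132.5 × 16.05 = 2126.62 lb.
Bags = ⌈2126.62 / 10⌉ = 213.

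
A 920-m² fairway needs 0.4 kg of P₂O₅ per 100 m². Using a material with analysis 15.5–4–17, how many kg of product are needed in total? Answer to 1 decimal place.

Product per 100 m² = 0.4 / 4% = 10 kg.
Total product = 10 × 920 / 100 = 92 kg.

92.0 kg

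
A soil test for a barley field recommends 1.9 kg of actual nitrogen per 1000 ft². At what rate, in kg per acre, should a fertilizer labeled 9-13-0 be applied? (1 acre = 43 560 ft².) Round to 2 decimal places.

Product per 1000 ft² = 1.9 / 9% = 21.1111 kg.
Convert to per acre: 21.1111 × 43.56 = 919.6 kg.

919.60 kg of product per acre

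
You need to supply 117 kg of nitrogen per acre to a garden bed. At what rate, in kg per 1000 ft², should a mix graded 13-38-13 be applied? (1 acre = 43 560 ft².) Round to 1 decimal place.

20.7 kg of product per thousand sq ft

Product per acre = 117 / 13% = 900 kg.
Convert to per 1000 ft²: 900 × 0.0229568 = 20.6612 kg.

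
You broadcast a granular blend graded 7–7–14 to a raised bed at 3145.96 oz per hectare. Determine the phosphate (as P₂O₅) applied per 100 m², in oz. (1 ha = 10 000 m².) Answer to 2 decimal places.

2.20 oz P₂O₅ per hundred sq m

P₂O₅ per hectare = 3145.96 × 7% = 220.217 oz.
Convert to per 100 m²: 220.217 × 0.01 = 2.20217 oz.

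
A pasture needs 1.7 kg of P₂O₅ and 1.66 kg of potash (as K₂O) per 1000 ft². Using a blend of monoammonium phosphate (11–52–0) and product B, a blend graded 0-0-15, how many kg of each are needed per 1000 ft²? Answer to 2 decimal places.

3.27 kg monoammonium phosphate, 11.07 kg product B

Per-1000 ft² balance (a = monoammonium phosphate, b = product B):
P₂O₅: 0.52·a + 0·b = 1.7
K₂O: 0·a + 0.15·b = 1.66
Solving simultaneously: a = 3.26923, b = 11.0667.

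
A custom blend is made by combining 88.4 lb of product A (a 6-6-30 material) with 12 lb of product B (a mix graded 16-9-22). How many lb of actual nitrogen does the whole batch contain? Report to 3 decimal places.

N mass = 6%×88.4 + 16%×12 = 7.224 lb.

7.224 lb N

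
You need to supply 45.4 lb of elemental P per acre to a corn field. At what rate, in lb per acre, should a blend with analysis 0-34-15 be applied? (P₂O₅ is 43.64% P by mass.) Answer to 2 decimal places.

305.98 lb of product per acre

As P₂O₅: 45.4 / 0.4364 = 104.033 lb per acre.
Product per acre = 104.033 / 34% = 305.979 lb.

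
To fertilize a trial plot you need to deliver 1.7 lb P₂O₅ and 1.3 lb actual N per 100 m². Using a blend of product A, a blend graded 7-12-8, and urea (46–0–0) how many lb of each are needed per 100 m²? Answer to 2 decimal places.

Let a = lb of product A, b = lb of urea (per 100 m²).
P₂O₅: 0.12·a + 0·b = 1.7
N: 0.07·a + 0.46·b = 1.3
Solving simultaneously: a = 14.1667, b = 0.67029.

14.17 lb product A, 0.67 lb urea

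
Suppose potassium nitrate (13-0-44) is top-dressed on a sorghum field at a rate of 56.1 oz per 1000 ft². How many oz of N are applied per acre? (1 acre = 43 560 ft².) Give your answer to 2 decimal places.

317.68 oz N per acre

nitrogen per 1000 ft² = 56.1 × 13% = 7.293 oz.
Convert to per acre: 7.293 × 43.56 = 317.683 oz.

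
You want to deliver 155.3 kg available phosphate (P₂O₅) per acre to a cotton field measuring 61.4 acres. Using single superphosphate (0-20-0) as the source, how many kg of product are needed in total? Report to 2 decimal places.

Product per acre = 155.3 / 20% = 776.5 kg.
Total product = 776.5 × 61.4 = 47677.1 kg.

47677.10 kg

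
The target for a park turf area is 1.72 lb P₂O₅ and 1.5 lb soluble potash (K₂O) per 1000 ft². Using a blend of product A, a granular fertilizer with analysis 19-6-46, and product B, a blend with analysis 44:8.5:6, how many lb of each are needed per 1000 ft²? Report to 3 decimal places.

Per-1000 ft² balance (a = product A, b = product B):
P₂O₅: 0.06·a + 0.085·b = 1.72
K₂O: 0.46·a + 0.06·b = 1.5
Eliminate a: (row1) − 0.06/0.46·(row2) → 0.0771739·b = 1.52435, so b = 19.7521.
Back-substitute: a = (1.72 − 0.085·19.7521) / 0.06 = 0.684507.

0.685 lb product A, 19.752 lb product B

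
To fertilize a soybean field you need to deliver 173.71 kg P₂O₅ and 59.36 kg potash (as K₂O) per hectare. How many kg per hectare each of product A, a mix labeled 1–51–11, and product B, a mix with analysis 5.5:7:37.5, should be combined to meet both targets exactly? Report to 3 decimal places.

332.259 kg product A, 60.831 kg product B

With a, b = kg per hectare of product A and product B:
P₂O₅: 0.51·a + 0.07·b = 173.71
K₂O: 0.11·a + 0.375·b = 59.36
From row1: a = (173.71 − 0.07·b) / 0.51.
Into row2: 0.11·(173.71 − 0.07·b)/0.51 + 0.375·b = 59.36 → b = 60.8308, a = 332.2585.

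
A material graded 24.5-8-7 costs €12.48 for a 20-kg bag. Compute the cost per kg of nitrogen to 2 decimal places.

€2.55 per kg N

N in bag = 20 × 24.5% = 4.9 kg.
Cost per kg N = €12.48 / 4.9 = €2.5469.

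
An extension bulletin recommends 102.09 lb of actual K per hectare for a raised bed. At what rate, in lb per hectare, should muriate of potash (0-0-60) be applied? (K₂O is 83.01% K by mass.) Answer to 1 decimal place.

205.0 lb of product per hectare

As K₂O: 102.09 / 0.8301 = 122.985 lb per hectare.
Product per hectare = 122.985 / 60% = 204.975 lb.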